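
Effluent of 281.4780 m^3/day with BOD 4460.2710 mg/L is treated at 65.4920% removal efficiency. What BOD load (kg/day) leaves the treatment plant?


Load_in = volume * conc / 1000 = 281.4780 * 4460.2710 / 1000 = 1255.4682 kg/day
Removed = Load_in * eff / 100 = 1255.4682 * 65.4920 / 100 = 822.2312 kg/day
Load_out = Load_in - Removed = 1255.4682 - 822.2312 = 433.2370 kg/day


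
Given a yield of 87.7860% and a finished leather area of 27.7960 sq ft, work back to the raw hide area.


Formula: raw = finished * 100 / yield
Substituting: raw = 27.7960 * 100 / 87.7860
Result: 31.6634 sq ft


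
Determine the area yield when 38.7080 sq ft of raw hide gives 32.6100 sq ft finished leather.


Formula: Yield = finished / raw * 100
Substituting: Yield = 32.6100 / 38.7080 * 100
Result: 84.2462 %


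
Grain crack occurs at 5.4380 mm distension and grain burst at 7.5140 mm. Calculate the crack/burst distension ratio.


Formula: Ratio = crack / burst
Substituting: Ratio = 5.4380 / 7.5140
Result: 0.7237


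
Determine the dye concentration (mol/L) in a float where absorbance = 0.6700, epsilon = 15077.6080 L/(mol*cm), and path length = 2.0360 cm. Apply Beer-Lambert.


Formula: c = A / (epsilon * l)
Substituting: c = 0.6700 / (15077.6080 * 2.0360)
Result: 2.1826e-05 mol/L


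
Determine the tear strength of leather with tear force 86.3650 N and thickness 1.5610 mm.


Formula: Tear strength = force / thickness
Substituting: Tear strength = 86.3650 / 1.5610
Result: 55.3267 N/mm


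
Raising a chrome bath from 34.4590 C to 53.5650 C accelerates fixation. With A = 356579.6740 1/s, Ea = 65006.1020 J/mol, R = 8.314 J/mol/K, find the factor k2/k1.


T1 = 34.4590 + 273.15 = 307.6090 K; T2 = 53.5650 + 273.15 = 326.7150 K
k1 = A * exp(-Ea/(R*T1)) = 356579.6740 * exp(-65006.1020/(8.314*307.6090)) = 3.2596e-06 1/s
k2 = A * exp(-Ea/(R*T2)) = 356579.6740 * exp(-65006.1020/(8.314*326.7150)) = 1.4412e-05 1/s
k2/k1 = 1.4412e-05 / 3.2596e-06 = 4.4213


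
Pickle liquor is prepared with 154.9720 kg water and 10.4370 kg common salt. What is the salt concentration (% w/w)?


Formula: Conc = salt / (water + salt) * 100
Substituting: Conc = 10.4370 / (154.9720 + 10.4370) * 100
Result: 6.3098 %


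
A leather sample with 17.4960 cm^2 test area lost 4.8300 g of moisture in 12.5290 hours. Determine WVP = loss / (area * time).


Formula: WVP = loss / (area * time)
Substituting: WVP = 4.8300 / (17.4960 * 12.5290)
Result: 0.0220339 g/(cm^2*hr)


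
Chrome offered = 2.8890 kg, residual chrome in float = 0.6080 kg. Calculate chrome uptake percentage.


Formula: Uptake = (offered - residual) / offered * 100
Substituting: Uptake = (2.8890 - 0.6080) / 2.8890 * 100
Result: 78.9547 %


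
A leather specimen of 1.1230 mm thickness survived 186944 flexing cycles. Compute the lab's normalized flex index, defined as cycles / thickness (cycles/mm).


Formula: Index = cycles / thickness
Substituting: Index = 186944 / 1.1230
Result: 166468.3882 cycles/mm


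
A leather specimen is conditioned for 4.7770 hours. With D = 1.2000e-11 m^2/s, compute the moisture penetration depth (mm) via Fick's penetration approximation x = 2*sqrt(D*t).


t = 4.7770 hr * 3600 = 17197.2000 s
D * t = 1.2000e-11 * 17197.2000 = 2.0637e-07
x = 2 * sqrt(D*t) = 2 * sqrt(2.0637e-07) = 9.0855e-04 m = 0.9086 mm


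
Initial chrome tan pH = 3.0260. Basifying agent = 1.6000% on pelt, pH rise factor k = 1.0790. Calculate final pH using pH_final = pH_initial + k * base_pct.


Formula: pH_final = pH_initial + k * base_pct
Substituting: pH_final = 3.0260 + 1.0790 * 1.6000
Result: 4.7524


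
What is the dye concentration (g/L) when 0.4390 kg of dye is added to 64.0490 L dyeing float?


Formula: Conc = dye_mass(kg) / volume(L) * 1000
Substituting: Conc = 0.4390 / 64.0490 * 1000
Result: 6.8541 g/L


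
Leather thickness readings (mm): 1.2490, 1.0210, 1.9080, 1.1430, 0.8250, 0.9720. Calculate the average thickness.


Formula: Average = sum / n
Substituting: Average = 7.1180 / 6
Result: 1.1863 mm


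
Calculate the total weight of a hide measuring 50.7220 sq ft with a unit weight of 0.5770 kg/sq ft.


Formula: Weight = area * weight_per_sqft
Substituting: Weight = 50.7220 * 0.5770
Result: 29.2666 kg


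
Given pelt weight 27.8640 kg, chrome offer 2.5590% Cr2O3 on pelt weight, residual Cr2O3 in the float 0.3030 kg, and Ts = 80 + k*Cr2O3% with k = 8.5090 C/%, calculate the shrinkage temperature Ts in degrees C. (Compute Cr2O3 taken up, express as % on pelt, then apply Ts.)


Offered = pelt * offer_pct / 100 = 27.8640 * 2.5590 / 100 = 0.7130 kg
Uptake = offered - residual = 0.7130 - 0.3030 = 0.4100 kg
Cr2O3% on pelt = uptake / pelt * 100 = 0.4100 / 27.8640 * 100 = 1.4716 %
Ts = 80 + k * Cr2O3% = 80 + 8.5090 * 1.4716 = 92.5216 C


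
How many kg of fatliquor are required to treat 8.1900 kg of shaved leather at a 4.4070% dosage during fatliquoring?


Formula: Fat = substrate * pct / 100
Substituting: Fat = 8.1900 * 4.4070 / 100
Result: 0.3609 kg


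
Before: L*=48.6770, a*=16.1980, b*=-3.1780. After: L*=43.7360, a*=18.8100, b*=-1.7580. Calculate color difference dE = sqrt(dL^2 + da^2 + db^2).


dL = -4.9410, da = 2.6120, db = 1.4200
dE = sqrt((-4.9410)^2 + 2.6120^2 + 1.4200^2) = 5.7665


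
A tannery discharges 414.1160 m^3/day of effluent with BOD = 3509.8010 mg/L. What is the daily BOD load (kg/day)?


Formula: BOD_load = volume * conc / 1000
Substituting: BOD_load = 414.1160 * 3509.8010 / 1000
Result: 1453.4648 kg/day


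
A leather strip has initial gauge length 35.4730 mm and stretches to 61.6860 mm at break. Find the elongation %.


Formula: Elongation = (Lf - L0) / L0 * 100
Substituting: Elongation = (61.6860 - 35.4730) / 35.4730 * 100
Result: 73.8956 %


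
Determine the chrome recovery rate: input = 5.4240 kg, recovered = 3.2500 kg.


Formula: Recovery = recovered / input * 100
Substituting: Recovery = 3.2500 / 5.4240 * 100
Result: 59.9189 %


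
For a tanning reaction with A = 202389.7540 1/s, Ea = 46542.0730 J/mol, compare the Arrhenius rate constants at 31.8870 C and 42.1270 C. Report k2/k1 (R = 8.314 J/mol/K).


T1 = 31.8870 + 273.15 = 305.0370 K; T2 = 42.1270 + 273.15 = 315.2770 K
k1 = A * exp(-Ea/(R*T1)) = 202389.7540 * exp(-46542.0730/(8.314*305.0370)) = 0.0021678 1/s
k2 = A * exp(-Ea/(R*T2)) = 202389.7540 * exp(-46542.0730/(8.314*315.2770)) = 0.00393447 1/s
k2/k1 = 0.00393447 / 0.0021678 = 1.8150


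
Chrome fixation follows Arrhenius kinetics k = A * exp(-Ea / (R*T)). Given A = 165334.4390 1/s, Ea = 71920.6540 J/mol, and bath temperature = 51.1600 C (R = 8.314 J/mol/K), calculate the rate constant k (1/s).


T_K = T_C + 273.15 = 51.1600 + 273.15 = 324.3100 K
exponent = -Ea / (R * T_K) = -71920.6540 / (8.314 * 324.3100) = -26.6737
k = A * exp(exponent) = 165334.4390 * exp(-26.6737) = 4.3065e-07 1/s


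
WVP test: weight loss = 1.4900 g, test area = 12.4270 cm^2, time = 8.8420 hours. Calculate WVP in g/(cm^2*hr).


Formula: WVP = loss / (area * time)
Substituting: WVP = 1.4900 / (12.4270 * 8.8420)
Result: 0.0135603 g/(cm^2*hr)


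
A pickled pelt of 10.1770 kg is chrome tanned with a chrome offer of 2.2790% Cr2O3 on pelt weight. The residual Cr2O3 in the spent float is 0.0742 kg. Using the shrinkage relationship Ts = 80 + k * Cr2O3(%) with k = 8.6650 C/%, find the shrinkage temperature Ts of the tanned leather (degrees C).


Offered = pelt * offer_pct / 100 = 10.1770 * 2.2790 / 100 = 0.2319 kg
Uptake = offered - residual = 0.2319 - 0.0742 = 0.1577 kg
Cr2O3% on pelt = uptake / pelt * 100 = 0.1577 / 10.1770 * 100 = 1.5499 %
Ts = 80 + k * Cr2O3% = 80 + 8.6650 * 1.5499 = 93.4299 C


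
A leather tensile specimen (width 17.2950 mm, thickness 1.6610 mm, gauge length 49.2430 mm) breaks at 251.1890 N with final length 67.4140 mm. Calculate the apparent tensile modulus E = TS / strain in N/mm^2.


TS = F / (w * t) = 251.1890 / (17.2950 * 1.6610) = 8.7440 N/mm^2
strain = (Lf - L0) / L0 = (67.4140 - 49.2430) / 49.2430 = 0.3690
E = TS / strain = 8.7440 / 0.3690 = 23.6961 N/mm^2


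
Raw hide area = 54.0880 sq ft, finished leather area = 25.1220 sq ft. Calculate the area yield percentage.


Formula: Yield = finished / raw * 100
Substituting: Yield = 25.1220 / 54.0880 * 100
Result: 46.4465 %


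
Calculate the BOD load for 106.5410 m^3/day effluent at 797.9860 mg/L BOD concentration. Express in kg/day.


Formula: BOD_load = volume * conc / 1000
Substituting: BOD_load = 106.5410 * 797.9860 / 1000
Result: 85.0182 kg/day


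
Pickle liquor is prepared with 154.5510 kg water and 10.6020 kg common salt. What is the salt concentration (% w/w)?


Formula: Conc = salt / (water + salt) * 100
Substituting: Conc = 10.6020 / (154.5510 + 10.6020) * 100
Result: 6.4195 %


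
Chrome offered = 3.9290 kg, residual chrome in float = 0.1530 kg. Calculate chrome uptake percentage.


Formula: Uptake = (offered - residual) / offered * 100
Substituting: Uptake = (3.9290 - 0.1530) / 3.9290 * 100
Result: 96.1059 %


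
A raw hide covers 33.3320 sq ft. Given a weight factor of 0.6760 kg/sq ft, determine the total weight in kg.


Formula: Weight = area * weight_per_sqft
Substituting: Weight = 33.3320 * 0.6760
Result: 22.5324 kg


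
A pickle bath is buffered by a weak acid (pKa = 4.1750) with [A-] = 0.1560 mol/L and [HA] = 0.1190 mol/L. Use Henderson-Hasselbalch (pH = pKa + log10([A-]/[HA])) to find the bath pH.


ratio = [A-] / [HA] = 0.1560 / 0.1190 = 1.3109
log10(ratio) = 0.1176
pH = pKa + log10(ratio) = 4.1750 + 0.1176 = 4.2926


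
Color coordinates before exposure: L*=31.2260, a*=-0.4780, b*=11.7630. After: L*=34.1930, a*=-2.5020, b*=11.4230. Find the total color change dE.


dL = 2.9670, da = -2.0240, db = -0.3400
dE = sqrt(2.9670^2 + (-2.0240)^2 + (-0.3400)^2) = 3.6077


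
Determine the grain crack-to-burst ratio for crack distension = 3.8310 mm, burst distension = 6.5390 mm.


Formula: Ratio = crack / burst
Substituting: Ratio = 3.8310 / 6.5390
Result: 0.5859


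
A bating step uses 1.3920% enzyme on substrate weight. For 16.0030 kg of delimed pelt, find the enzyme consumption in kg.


Formula: Enzyme = substrate * pct / 100
Substituting: Enzyme = 16.0030 * 1.3920 / 100
Result: 0.2228 kg


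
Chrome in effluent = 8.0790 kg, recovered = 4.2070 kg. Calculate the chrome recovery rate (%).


Formula: Recovery = recovered / input * 100
Substituting: Recovery = 4.2070 / 8.0790 * 100
Result: 52.0733 %


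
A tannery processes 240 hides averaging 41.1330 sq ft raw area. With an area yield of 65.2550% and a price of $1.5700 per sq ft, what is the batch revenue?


Raw_total = N * avg_area = 240 * 41.1330 = 9871.9200 sq ft
Finished = Raw_total * yield / 100 = 9871.9200 * 65.2550 / 100 = 6441.9214 sq ft
Value = Finished * price = 6441.9214 * 1.5700 = 10113.8166 $


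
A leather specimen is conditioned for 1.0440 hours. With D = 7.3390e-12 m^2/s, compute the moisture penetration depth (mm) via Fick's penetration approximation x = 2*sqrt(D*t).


t = 1.0440 hr * 3600 = 3758.4000 s
D * t = 7.3390e-12 * 3758.4000 = 2.7583e-08
x = 2 * sqrt(D*t) = 2 * sqrt(2.7583e-08) = 3.3216e-04 m = 0.3322 mm


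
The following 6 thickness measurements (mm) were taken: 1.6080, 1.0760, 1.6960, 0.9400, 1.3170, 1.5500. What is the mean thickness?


Formula: Average = sum / n
Substituting: Average = 8.1870 / 6
Result: 1.3645 mm


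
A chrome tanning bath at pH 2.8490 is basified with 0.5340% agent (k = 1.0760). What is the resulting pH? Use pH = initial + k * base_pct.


Formula: pH_final = pH_initial + k * base_pct
Substituting: pH_final = 2.8490 + 1.0760 * 0.5340
Result: 3.4236


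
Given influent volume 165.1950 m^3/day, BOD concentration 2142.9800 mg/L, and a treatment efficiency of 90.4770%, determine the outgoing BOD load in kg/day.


Load_in = volume * conc / 1000 = 165.1950 * 2142.9800 / 1000 = 354.0096 kg/day
Removed = Load_in * eff / 100 = 354.0096 * 90.4770 / 100 = 320.2972 kg/day
Load_out = Load_in - Removed = 354.0096 - 320.2972 = 33.7123 kg/day


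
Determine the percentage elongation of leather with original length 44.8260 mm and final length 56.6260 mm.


Formula: Elongation = (Lf - L0) / L0 * 100
Substituting: Elongation = (56.6260 - 44.8260) / 44.8260 * 100
Result: 26.3240 %


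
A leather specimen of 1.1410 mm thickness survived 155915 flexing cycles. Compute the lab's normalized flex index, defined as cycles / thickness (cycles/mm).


Formula: Index = cycles / thickness
Substituting: Index = 155915 / 1.1410
Result: 136647.6775 cycles/mm


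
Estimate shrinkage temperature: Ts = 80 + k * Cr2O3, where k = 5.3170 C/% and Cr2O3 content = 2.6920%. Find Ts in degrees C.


Formula: Ts = 80 + k * Cr2O3
Substituting: Ts = 80 + 5.3170 * 2.6920
Result: 94.3134 C


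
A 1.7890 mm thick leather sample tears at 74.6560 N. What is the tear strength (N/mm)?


Formula: Tear strength = force / thickness
Substituting: Tear strength = 74.6560 / 1.7890
Result: 41.7306 N/mm


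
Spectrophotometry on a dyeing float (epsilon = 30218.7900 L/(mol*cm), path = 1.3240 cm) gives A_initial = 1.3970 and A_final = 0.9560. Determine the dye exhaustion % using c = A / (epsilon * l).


c_initial = A_i / (epsilon * l) = 1.3970 / (30218.7900 * 1.3240) = 3.4917e-05 mol/L
c_final = A_f / (epsilon * l) = 0.9560 / (30218.7900 * 1.3240) = 2.3894e-05 mol/L
Exhaustion = (c_initial - c_final) / c_initial * 100 = (3.4917e-05 - 2.3894e-05) / 3.4917e-05 * 100 = 31.5676 %


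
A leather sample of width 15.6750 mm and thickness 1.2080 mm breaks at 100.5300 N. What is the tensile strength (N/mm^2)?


Formula: TS = force / (width * thickness)
Substituting: TS = 100.5300 / (15.6750 * 1.2080)
Result: 5.3091 N/mm^2


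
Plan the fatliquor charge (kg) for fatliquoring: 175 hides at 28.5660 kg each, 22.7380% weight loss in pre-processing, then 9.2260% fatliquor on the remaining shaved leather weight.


Total_raw = N * avg_wt = 175 * 28.5660 = 4999.0500 kg
Substrate = Total_raw * (1 - loss/100) = 4999.0500 * (1 - 22.7380/100) = 3862.3660 kg
Fat = Substrate * pct / 100 = 3862.3660 * 9.2260 / 100 = 356.3419 kg


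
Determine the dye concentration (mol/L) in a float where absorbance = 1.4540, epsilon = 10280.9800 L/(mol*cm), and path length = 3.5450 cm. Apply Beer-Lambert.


Formula: c = A / (epsilon * l)
Substituting: c = 1.4540 / (10280.9800 * 3.5450)
Result: 3.9895e-05 mol/L


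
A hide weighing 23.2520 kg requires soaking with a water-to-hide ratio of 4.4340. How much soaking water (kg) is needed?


Formula: Water = hide_weight * ratio
Substituting: Water = 23.2520 * 4.4340
Result: 103.0994 kg


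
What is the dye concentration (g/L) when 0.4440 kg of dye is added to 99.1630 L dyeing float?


Formula: Conc = dye_mass(kg) / volume(L) * 1000
Substituting: Conc = 0.4440 / 99.1630 * 1000
Result: 4.4775 g/L


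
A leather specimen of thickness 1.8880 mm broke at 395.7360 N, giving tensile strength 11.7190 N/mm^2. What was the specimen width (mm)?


Formula: w = F / (TS * t)
Substituting: w = 395.7360 / (11.7190 * 1.8880)
Result: 17.8860 mm


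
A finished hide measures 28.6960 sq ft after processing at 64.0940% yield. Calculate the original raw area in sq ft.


Formula: raw = finished * 100 / yield
Substituting: raw = 28.6960 * 100 / 64.0940
Result: 44.7717 sq ft


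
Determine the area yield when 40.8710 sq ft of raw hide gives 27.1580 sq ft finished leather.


Formula: Yield = finished / raw * 100
Substituting: Yield = 27.1580 / 40.8710 * 100
Result: 66.4481 %


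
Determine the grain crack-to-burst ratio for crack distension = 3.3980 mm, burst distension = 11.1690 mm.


Formula: Ratio = crack / burst
Substituting: Ratio = 3.3980 / 11.1690
Result: 0.3042


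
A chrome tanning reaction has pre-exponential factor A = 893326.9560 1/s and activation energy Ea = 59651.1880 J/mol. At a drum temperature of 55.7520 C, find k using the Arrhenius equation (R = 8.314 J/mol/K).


T_K = T_C + 273.15 = 55.7520 + 273.15 = 328.9020 K
exponent = -Ea / (R * T_K) = -59651.1880 / (8.314 * 328.9020) = -21.8144
k = A * exp(exponent) = 893326.9560 * exp(-21.8144) = 3.0002e-04 1/s


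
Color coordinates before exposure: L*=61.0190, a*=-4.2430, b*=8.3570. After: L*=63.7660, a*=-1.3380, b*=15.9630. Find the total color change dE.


dL = 2.7470, da = 2.9050, db = 7.6060
dE = sqrt(2.7470^2 + 2.9050^2 + 7.6060^2) = 8.5928


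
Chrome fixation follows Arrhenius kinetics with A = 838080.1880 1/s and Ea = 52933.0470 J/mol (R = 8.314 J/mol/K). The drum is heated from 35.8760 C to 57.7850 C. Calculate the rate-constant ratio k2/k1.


T1 = 35.8760 + 273.15 = 309.0260 K; T2 = 57.7850 + 273.15 = 330.9350 K
k1 = A * exp(-Ea/(R*T1)) = 838080.1880 * exp(-52933.0470/(8.314*309.0260)) = 9.4557e-04 1/s
k2 = A * exp(-Ea/(R*T2)) = 838080.1880 * exp(-52933.0470/(8.314*330.9350)) = 0.00369874 1/s
k2/k1 = 0.00369874 / 9.4557e-04 = 3.9117


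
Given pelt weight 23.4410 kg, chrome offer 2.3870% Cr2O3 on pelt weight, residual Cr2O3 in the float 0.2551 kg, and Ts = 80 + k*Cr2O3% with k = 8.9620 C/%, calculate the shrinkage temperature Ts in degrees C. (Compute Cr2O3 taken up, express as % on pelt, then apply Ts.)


Offered = pelt * offer_pct / 100 = 23.4410 * 2.3870 / 100 = 0.5595 kg
Uptake = offered - residual = 0.5595 - 0.2551 = 0.3044 kg
Cr2O3% on pelt = uptake / pelt * 100 = 0.3044 / 23.4410 * 100 = 1.2987 %
Ts = 80 + k * Cr2O3% = 80 + 8.9620 * 1.2987 = 91.6393 C


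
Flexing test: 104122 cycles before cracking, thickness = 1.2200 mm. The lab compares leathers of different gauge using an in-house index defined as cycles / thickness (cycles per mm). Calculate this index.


Formula: Index = cycles / thickness
Substituting: Index = 104122 / 1.2200
Result: 85345.9016 cycles/mm


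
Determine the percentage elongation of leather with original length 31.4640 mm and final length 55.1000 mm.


Formula: Elongation = (Lf - L0) / L0 * 100
Substituting: Elongation = (55.1000 - 31.4640) / 31.4640 * 100
Result: 75.1208 %


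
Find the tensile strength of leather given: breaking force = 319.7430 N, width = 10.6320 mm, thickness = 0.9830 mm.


Formula: TS = force / (width * thickness)
Substituting: TS = 319.7430 / (10.6320 * 0.9830)
Result: 30.5937 N/mm^2


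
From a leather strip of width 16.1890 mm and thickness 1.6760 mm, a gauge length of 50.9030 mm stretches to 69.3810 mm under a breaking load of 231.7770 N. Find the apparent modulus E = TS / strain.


TS = F / (w * t) = 231.7770 / (16.1890 * 1.6760) = 8.5423 N/mm^2
strain = (Lf - L0) / L0 = (69.3810 - 50.9030) / 50.9030 = 0.3630
E = TS / strain = 8.5423 / 0.3630 = 23.5323 N/mm^2


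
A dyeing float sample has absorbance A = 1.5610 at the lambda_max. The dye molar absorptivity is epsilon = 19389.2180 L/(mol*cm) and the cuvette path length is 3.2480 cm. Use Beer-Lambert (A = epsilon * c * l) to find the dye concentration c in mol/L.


Formula: c = A / (epsilon * l)
Substituting: c = 1.5610 / (19389.2180 * 3.2480)
Result: 2.4787e-05 mol/L


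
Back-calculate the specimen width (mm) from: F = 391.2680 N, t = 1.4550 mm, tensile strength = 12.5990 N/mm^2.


Formula: w = F / (TS * t)
Substituting: w = 391.2680 / (12.5990 * 1.4550)
Result: 21.3440 mm


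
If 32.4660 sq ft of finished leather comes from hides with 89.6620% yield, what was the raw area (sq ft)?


Formula: raw = finished * 100 / yield
Substituting: raw = 32.4660 * 100 / 89.6620
Result: 36.2093 sq ft


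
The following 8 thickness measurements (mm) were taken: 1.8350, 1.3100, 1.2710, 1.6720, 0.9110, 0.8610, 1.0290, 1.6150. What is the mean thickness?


Formula: Average = sum / n
Substituting: Average = 10.5040 / 8
Result: 1.3130 mm


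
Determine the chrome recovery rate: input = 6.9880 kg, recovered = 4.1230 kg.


Formula: Recovery = recovered / input * 100
Substituting: Recovery = 4.1230 / 6.9880 * 100
Result: 59.0011 %


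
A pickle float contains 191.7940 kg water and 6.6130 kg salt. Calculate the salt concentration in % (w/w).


Formula: Conc = salt / (water + salt) * 100
Substituting: Conc = 6.6130 / (191.7940 + 6.6130) * 100
Result: 3.3330 %


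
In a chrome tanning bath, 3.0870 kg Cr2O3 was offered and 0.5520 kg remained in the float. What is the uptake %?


Formula: Uptake = (offered - residual) / offered * 100
Substituting: Uptake = (3.0870 - 0.5520) / 3.0870 * 100
Result: 82.1186 %


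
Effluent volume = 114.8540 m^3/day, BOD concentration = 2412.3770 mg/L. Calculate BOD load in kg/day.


Formula: BOD_load = volume * conc / 1000
Substituting: BOD_load = 114.8540 * 2412.3770 / 1000
Result: 277.0711 kg/day


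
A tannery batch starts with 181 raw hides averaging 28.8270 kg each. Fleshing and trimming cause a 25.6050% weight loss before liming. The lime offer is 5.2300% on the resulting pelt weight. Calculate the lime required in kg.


Total_raw = N * avg_wt = 181 * 28.8270 = 5217.6870 kg
Substrate = Total_raw * (1 - loss/100) = 5217.6870 * (1 - 25.6050/100) = 3881.6982 kg
Lime = Substrate * pct / 100 = 3881.6982 * 5.2300 / 100 = 203.0128 kg


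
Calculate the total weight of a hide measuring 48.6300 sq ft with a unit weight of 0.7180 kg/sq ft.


Formula: Weight = area * weight_per_sqft
Substituting: Weight = 48.6300 * 0.7180
Result: 34.9163 kg


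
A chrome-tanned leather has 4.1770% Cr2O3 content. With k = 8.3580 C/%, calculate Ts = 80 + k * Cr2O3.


Formula: Ts = 80 + k * Cr2O3
Substituting: Ts = 80 + 8.3580 * 4.1770
Result: 114.9114 C


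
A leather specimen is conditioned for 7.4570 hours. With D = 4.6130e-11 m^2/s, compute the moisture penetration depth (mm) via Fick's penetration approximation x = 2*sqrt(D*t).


t = 7.4570 hr * 3600 = 26845.2000 s
D * t = 4.6130e-11 * 26845.2000 = 1.2384e-06
x = 2 * sqrt(D*t) = 2 * sqrt(1.2384e-06) = 0.00222564 m = 2.2256 mm


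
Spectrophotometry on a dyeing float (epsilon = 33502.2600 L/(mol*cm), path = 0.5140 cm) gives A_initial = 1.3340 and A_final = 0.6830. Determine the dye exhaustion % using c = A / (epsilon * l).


c_initial = A_i / (epsilon * l) = 1.3340 / (33502.2600 * 0.5140) = 7.7467e-05 mol/L
c_final = A_f / (epsilon * l) = 0.6830 / (33502.2600 * 0.5140) = 3.9663e-05 mol/L
Exhaustion = (c_initial - c_final) / c_initial * 100 = (7.7467e-05 - 3.9663e-05) / 7.7467e-05 * 100 = 48.8006 %


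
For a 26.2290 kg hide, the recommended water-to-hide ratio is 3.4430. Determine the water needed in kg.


Formula: Water = hide_weight * ratio
Substituting: Water = 26.2290 * 3.4430
Result: 90.3064 kg


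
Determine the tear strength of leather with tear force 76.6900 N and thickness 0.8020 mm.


Formula: Tear strength = force / thickness
Substituting: Tear strength = 76.6900 / 0.8020
Result: 95.6234 N/mm


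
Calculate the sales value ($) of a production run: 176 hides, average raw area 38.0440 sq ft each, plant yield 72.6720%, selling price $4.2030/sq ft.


Raw_total = N * avg_area = 176 * 38.0440 = 6695.7440 sq ft
Finished = Raw_total * yield / 100 = 6695.7440 * 72.6720 / 100 = 4865.9311 sq ft
Value = Finished * price = 4865.9311 * 4.2030 = 20451.5083 $


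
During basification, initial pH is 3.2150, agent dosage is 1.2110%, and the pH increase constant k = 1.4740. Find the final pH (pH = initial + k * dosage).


Formula: pH_final = pH_initial + k * base_pct
Substituting: pH_final = 3.2150 + 1.4740 * 1.2110
Result: 5.0000


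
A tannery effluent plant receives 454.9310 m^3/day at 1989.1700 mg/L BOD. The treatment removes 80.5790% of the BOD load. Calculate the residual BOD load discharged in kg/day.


Load_in = volume * conc / 1000 = 454.9310 * 1989.1700 / 1000 = 904.9351 kg/day
Removed = Load_in * eff / 100 = 904.9351 * 80.5790 / 100 = 729.1877 kg/day
Load_out = Load_in - Removed = 904.9351 - 729.1877 = 175.7474 kg/day


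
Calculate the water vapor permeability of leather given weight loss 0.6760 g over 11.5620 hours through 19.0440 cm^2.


Formula: WVP = loss / (area * time)
Substituting: WVP = 0.6760 / (19.0440 * 11.5620)
Result: 0.00307012 g/(cm^2*hr)


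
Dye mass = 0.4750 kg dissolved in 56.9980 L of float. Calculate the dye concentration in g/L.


Formula: Conc = dye_mass(kg) / volume(L) * 1000
Substituting: Conc = 0.4750 / 56.9980 * 1000
Result: 8.3336 g/L


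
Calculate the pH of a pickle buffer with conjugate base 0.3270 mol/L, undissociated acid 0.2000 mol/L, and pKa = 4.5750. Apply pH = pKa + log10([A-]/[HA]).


ratio = [A-] / [HA] = 0.3270 / 0.2000 = 1.6350
log10(ratio) = 0.2135
pH = pKa + log10(ratio) = 4.5750 + 0.2135 = 4.7885


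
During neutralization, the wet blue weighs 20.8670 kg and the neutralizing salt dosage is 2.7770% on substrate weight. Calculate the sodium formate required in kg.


Formula: Neutralizer = substrate * pct / 100
Substituting: Neutralizer = 20.8670 * 2.7770 / 100
Result: 0.5795 kg


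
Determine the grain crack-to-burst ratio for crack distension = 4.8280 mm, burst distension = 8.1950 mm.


Formula: Ratio = crack / burst
Substituting: Ratio = 4.8280 / 8.1950
Result: 0.5891


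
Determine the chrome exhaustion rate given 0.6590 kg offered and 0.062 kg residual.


Formula: Uptake = (offered - residual) / offered * 100
Substituting: Uptake = (0.6590 - 0.062) / 0.6590 * 100
Result: 90.5918 %


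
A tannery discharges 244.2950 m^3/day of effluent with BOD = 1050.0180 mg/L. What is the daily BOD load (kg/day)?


Formula: BOD_load = volume * conc / 1000
Substituting: BOD_load = 244.2950 * 1050.0180 / 1000
Result: 256.5141 kg/day


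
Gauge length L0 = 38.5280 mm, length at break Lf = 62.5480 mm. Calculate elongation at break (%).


Formula: Elongation = (Lf - L0) / L0 * 100
Substituting: Elongation = (62.5480 - 38.5280) / 38.5280 * 100
Result: 62.3443 %


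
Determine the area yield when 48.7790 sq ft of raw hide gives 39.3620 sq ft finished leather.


Formula: Yield = finished / raw * 100
Substituting: Yield = 39.3620 / 48.7790 * 100
Result: 80.6946 %


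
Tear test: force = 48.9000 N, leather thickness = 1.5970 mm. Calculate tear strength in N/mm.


Formula: Tear strength = force / thickness
Substituting: Tear strength = 48.9000 / 1.5970
Result: 30.6199 N/mm


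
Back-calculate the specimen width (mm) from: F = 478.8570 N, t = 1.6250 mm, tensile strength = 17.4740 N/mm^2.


Formula: w = F / (TS * t)
Substituting: w = 478.8570 / (17.4740 * 1.6250)
Result: 16.8640 mm


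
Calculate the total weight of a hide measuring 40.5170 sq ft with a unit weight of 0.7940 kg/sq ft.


Formula: Weight = area * weight_per_sqft
Substituting: Weight = 40.5170 * 0.7940
Result: 32.1705 kg


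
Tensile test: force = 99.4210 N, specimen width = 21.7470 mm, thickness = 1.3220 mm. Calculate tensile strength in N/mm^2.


Formula: TS = force / (width * thickness)
Substituting: TS = 99.4210 / (21.7470 * 1.3220)
Result: 3.4582 N/mm^2


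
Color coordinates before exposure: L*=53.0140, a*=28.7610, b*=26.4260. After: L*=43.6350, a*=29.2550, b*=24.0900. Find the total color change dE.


dL = -9.3790, da = 0.4940, db = -2.3360
dE = sqrt((-9.3790)^2 + 0.4940^2 + (-2.3360)^2) = 9.6781


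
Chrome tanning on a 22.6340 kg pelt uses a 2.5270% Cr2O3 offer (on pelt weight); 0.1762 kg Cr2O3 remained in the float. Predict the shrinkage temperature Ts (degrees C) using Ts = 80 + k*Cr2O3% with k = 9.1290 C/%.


Offered = pelt * offer_pct / 100 = 22.6340 * 2.5270 / 100 = 0.5720 kg
Uptake = offered - residual = 0.5720 - 0.1762 = 0.3958 kg
Cr2O3% on pelt = uptake / pelt * 100 = 0.3958 / 22.6340 * 100 = 1.7485 %
Ts = 80 + k * Cr2O3% = 80 + 9.1290 * 1.7485 = 95.9623 C


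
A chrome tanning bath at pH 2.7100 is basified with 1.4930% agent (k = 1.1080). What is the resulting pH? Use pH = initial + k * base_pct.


Formula: pH_final = pH_initial + k * base_pct
Substituting: pH_final = 2.7100 + 1.1080 * 1.4930
Result: 4.3642


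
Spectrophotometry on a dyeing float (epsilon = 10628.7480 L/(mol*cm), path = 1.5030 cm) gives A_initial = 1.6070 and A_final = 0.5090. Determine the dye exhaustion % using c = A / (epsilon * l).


c_initial = A_i / (epsilon * l) = 1.6070 / (10628.7480 * 1.5030) = 1.0059e-04 mol/L
c_final = A_f / (epsilon * l) = 0.5090 / (10628.7480 * 1.5030) = 3.1862e-05 mol/L
Exhaustion = (c_initial - c_final) / c_initial * 100 = (1.0059e-04 - 3.1862e-05) / 1.0059e-04 * 100 = 68.3261 %


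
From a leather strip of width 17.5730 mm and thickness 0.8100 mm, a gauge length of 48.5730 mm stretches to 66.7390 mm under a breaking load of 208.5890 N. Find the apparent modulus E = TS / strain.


TS = F / (w * t) = 208.5890 / (17.5730 * 0.8100) = 14.6541 N/mm^2
strain = (Lf - L0) / L0 = (66.7390 - 48.5730) / 48.5730 = 0.3740
E = TS / strain = 14.6541 / 0.3740 = 39.1829 N/mm^2


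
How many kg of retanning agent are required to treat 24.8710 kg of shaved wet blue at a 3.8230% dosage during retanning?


Formula: Retan = substrate * pct / 100
Substituting: Retan = 24.8710 * 3.8230 / 100
Result: 0.9508 kg


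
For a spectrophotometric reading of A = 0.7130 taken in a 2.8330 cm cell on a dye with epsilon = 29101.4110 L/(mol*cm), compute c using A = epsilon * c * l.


Formula: c = A / (epsilon * l)
Substituting: c = 0.7130 / (29101.4110 * 2.8330)
Result: 8.6483e-06 mol/L


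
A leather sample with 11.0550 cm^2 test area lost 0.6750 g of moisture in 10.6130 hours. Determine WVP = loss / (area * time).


Formula: WVP = loss / (area * time)
Substituting: WVP = 0.6750 / (11.0550 * 10.6130)
Result: 0.00575317 g/(cm^2*hr)


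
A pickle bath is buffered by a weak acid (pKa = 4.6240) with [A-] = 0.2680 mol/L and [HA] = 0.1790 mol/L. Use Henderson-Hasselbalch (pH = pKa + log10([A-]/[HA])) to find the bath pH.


ratio = [A-] / [HA] = 0.2680 / 0.1790 = 1.4972
log10(ratio) = 0.1753
pH = pKa + log10(ratio) = 4.6240 + 0.1753 = 4.7993


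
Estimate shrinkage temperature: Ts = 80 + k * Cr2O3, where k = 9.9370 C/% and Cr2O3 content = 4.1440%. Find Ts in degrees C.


Formula: Ts = 80 + k * Cr2O3
Substituting: Ts = 80 + 9.9370 * 4.1440
Result: 121.1789 C


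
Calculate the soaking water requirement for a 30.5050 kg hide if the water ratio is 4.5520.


Formula: Water = hide_weight * ratio
Substituting: Water = 30.5050 * 4.5520
Result: 138.8588 kg


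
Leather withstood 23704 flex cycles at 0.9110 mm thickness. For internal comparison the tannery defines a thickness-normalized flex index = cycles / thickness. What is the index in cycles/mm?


Formula: Index = cycles / thickness
Substituting: Index = 23704 / 0.9110
Result: 26019.7585 cycles/mm


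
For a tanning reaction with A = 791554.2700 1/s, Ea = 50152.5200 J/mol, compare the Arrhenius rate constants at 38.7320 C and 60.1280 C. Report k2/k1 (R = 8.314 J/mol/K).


T1 = 38.7320 + 273.15 = 311.8820 K; T2 = 60.1280 + 273.15 = 333.2780 K
k1 = A * exp(-Ea/(R*T1)) = 791554.2700 * exp(-50152.5200/(8.314*311.8820)) = 0.00315159 1/s
k2 = A * exp(-Ea/(R*T2)) = 791554.2700 * exp(-50152.5200/(8.314*333.2780)) = 0.0109093 1/s
k2/k1 = 0.0109093 / 0.00315159 = 3.4615


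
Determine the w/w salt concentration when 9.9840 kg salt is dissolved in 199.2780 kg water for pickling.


Formula: Conc = salt / (water + salt) * 100
Substituting: Conc = 9.9840 / (199.2780 + 9.9840) * 100
Result: 4.7711 %


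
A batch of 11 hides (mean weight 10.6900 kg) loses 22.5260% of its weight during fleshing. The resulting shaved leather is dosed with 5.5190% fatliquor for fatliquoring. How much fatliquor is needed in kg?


Total_raw = N * avg_wt = 11 * 10.6900 = 117.5900 kg
Substrate = Total_raw * (1 - loss/100) = 117.5900 * (1 - 22.5260/100) = 91.1017 kg
Fat = Substrate * pct / 100 = 91.1017 * 5.5190 / 100 = 5.0279 kg


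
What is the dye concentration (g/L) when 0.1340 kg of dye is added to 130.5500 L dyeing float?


Formula: Conc = dye_mass(kg) / volume(L) * 1000
Substituting: Conc = 0.1340 / 130.5500 * 1000
Result: 1.0264 g/L


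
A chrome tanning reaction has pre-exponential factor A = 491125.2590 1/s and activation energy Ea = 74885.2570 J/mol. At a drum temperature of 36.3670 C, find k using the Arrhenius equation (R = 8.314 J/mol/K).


T_K = T_C + 273.15 = 36.3670 + 273.15 = 309.5170 K
exponent = -Ea / (R * T_K) = -74885.2570 / (8.314 * 309.5170) = -29.1006
k = A * exp(exponent) = 491125.2590 * exp(-29.1006) = 1.1297e-07 1/s


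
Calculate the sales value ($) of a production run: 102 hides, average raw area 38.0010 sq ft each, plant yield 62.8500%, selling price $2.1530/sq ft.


Raw_total = N * avg_area = 102 * 38.0010 = 3876.1020 sq ft
Finished = Raw_total * yield / 100 = 3876.1020 * 62.8500 / 100 = 2436.1301 sq ft
Value = Finished * price = 2436.1301 * 2.1530 = 5244.9881 $


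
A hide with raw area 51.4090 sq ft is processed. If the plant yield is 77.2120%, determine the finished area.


Formula: finished = raw * yield / 100
Substituting: finished = 51.4090 * 77.2120 / 100
Result: 39.6939 sq ft


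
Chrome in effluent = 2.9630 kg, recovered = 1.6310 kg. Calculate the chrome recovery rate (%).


Formula: Recovery = recovered / input * 100
Substituting: Recovery = 1.6310 / 2.9630 * 100
Result: 55.0456 %


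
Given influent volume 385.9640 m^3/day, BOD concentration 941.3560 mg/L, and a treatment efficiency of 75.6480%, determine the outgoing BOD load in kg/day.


Load_in = volume * conc / 1000 = 385.9640 * 941.3560 / 1000 = 363.3295 kg/day
Removed = Load_in * eff / 100 = 363.3295 * 75.6480 / 100 = 274.8515 kg/day
Load_out = Load_in - Removed = 363.3295 - 274.8515 = 88.4780 kg/day


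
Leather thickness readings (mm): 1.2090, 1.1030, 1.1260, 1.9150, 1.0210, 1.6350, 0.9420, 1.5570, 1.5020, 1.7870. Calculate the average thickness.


Formula: Average = sum / n
Substituting: Average = 13.7970 / 10
Result: 1.3797 mm


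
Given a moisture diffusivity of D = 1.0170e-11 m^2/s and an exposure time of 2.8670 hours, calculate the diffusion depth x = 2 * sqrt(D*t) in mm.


t = 2.8670 hr * 3600 = 10321.2000 s
D * t = 1.0170e-11 * 10321.2000 = 1.0497e-07
x = 2 * sqrt(D*t) = 2 * sqrt(1.0497e-07) = 6.4797e-04 m = 0.6480 mm


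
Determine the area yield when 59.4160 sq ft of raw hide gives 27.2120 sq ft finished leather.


Formula: Yield = finished / raw * 100
Substituting: Yield = 27.2120 / 59.4160 * 100
Result: 45.7991 %


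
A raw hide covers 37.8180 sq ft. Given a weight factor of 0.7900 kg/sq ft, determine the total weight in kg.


Formula: Weight = area * weight_per_sqft
Substituting: Weight = 37.8180 * 0.7900
Result: 29.8762 kg


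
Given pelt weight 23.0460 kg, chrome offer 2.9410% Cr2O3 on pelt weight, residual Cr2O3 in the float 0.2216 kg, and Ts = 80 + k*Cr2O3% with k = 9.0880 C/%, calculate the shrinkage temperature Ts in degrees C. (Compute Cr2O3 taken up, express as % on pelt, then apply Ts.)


Offered = pelt * offer_pct / 100 = 23.0460 * 2.9410 / 100 = 0.6778 kg
Uptake = offered - residual = 0.6778 - 0.2216 = 0.4562 kg
Cr2O3% on pelt = uptake / pelt * 100 = 0.4562 / 23.0460 * 100 = 1.9794 %
Ts = 80 + k * Cr2O3% = 80 + 9.0880 * 1.9794 = 97.9892 C


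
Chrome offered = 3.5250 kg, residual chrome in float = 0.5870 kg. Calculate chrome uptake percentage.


Formula: Uptake = (offered - residual) / offered * 100
Substituting: Uptake = (3.5250 - 0.5870) / 3.5250 * 100
Result: 83.3475 %


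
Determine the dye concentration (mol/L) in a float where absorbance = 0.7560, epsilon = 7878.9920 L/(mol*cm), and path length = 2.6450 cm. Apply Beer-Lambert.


Formula: c = A / (epsilon * l)
Substituting: c = 0.7560 / (7878.9920 * 2.6450)
Result: 3.6277e-05 mol/L


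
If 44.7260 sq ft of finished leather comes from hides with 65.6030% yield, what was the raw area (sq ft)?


Formula: raw = finished * 100 / yield
Substituting: raw = 44.7260 * 100 / 65.6030
Result: 68.1768 sq ft


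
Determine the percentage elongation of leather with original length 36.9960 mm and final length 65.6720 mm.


Formula: Elongation = (Lf - L0) / L0 * 100
Substituting: Elongation = (65.6720 - 36.9960) / 36.9960 * 100
Result: 77.5111 %


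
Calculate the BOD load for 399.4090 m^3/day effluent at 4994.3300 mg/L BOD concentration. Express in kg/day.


Formula: BOD_load = volume * conc / 1000
Substituting: BOD_load = 399.4090 * 4994.3300 / 1000
Result: 1994.7804 kg/day


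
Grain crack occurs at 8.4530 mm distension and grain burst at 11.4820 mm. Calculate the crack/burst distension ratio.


Formula: Ratio = crack / burst
Substituting: Ratio = 8.4530 / 11.4820
Result: 0.7362


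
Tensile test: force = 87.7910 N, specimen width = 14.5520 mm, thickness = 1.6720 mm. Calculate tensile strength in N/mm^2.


Formula: TS = force / (width * thickness)
Substituting: TS = 87.7910 / (14.5520 * 1.6720)
Result: 3.6082 N/mm^2


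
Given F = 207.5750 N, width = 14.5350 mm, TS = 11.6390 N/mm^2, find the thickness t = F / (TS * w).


Formula: t = F / (TS * w)
Substituting: t = 207.5750 / (11.6390 * 14.5350)
Result: 1.2270 mm


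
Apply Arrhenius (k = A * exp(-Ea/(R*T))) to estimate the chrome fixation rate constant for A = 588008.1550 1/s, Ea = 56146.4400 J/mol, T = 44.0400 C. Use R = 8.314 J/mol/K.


T_K = T_C + 273.15 = 44.0400 + 273.15 = 317.1900 K
exponent = -Ea / (R * T_K) = -56146.4400 / (8.314 * 317.1900) = -21.2908
k = A * exp(exponent) = 588008.1550 * exp(-21.2908) = 3.3334e-04 1/s


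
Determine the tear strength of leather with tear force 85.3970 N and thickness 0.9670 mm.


Formula: Tear strength = force / thickness
Substituting: Tear strength = 85.3970 / 0.9670
Result: 88.3113 N/mm


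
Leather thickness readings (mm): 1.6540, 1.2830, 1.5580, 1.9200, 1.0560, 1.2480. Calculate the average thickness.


Formula: Average = sum / n
Substituting: Average = 8.7190 / 6
Result: 1.4532 mm


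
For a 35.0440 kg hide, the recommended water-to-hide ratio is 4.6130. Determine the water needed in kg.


Formula: Water = hide_weight * ratio
Substituting: Water = 35.0440 * 4.6130
Result: 161.6580 kg


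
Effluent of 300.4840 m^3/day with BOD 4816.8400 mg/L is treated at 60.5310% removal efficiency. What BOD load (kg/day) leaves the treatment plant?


Load_in = volume * conc / 1000 = 300.4840 * 4816.8400 / 1000 = 1447.3834 kg/day
Removed = Load_in * eff / 100 = 1447.3834 * 60.5310 / 100 = 876.1156 kg/day
Load_out = Load_in - Removed = 1447.3834 - 876.1156 = 571.2677 kg/day


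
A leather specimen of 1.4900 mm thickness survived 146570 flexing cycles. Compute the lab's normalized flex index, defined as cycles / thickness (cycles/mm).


Formula: Index = cycles / thickness
Substituting: Index = 146570 / 1.4900
Result: 98369.1275 cycles/mm


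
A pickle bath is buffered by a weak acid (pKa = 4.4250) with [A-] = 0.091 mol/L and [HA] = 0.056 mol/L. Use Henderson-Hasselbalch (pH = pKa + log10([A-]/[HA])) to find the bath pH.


ratio = [A-] / [HA] = 0.091 / 0.056 = 1.6250
log10(ratio) = 0.2109
pH = pKa + log10(ratio) = 4.4250 + 0.2109 = 4.6359


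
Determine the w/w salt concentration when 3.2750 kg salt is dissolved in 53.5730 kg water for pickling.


Formula: Conc = salt / (water + salt) * 100
Substituting: Conc = 3.2750 / (53.5730 + 3.2750) * 100
Result: 5.7610 %


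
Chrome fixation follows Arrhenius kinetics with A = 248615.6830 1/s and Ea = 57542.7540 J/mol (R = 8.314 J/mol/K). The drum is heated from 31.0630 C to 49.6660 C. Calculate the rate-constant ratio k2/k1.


T1 = 31.0630 + 273.15 = 304.2130 K; T2 = 49.6660 + 273.15 = 322.8160 K
k1 = A * exp(-Ea/(R*T1)) = 248615.6830 * exp(-57542.7540/(8.314*304.2130)) = 3.2722e-05 1/s
k2 = A * exp(-Ea/(R*T2)) = 248615.6830 * exp(-57542.7540/(8.314*322.8160)) = 1.2141e-04 1/s
k2/k1 = 1.2141e-04 / 3.2722e-05 = 3.7102


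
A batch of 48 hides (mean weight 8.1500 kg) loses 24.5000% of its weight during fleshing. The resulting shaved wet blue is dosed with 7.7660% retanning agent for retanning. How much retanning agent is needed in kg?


Total_raw = N * avg_wt = 48 * 8.1500 = 391.2000 kg
Substrate = Total_raw * (1 - loss/100) = 391.2000 * (1 - 24.5000/100) = 295.3560 kg
Retan = Substrate * pct / 100 = 295.3560 * 7.7660 / 100 = 22.9373 kg
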